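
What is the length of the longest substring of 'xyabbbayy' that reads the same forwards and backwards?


Scanning 'xyabbbayy' for palindromic substrings.
Substring at positions 1-7: 'yabbbay'.
Check: reverse('yabbbay') = 'yabbbay' -> palindrome confirmed.
Neighbouring characters ('x' / 'y') break symmetry, so it cannot extend further.
No longer palindromic substring exists; longest length = 7

7


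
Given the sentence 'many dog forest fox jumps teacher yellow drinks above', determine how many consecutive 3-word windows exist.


Word trigrams from [9] words:
  Trigram 1: (many dog forest)
  Trigram 2: (dog forest fox)
  Trigram 3: (forest fox jumps)
  Trigram 4: (fox jumps teacher)
  Trigram 5: (jumps teacher yellow)
  Trigram 6: (teacher yellow drinks)
  Trigram 7: (yellow drinks above)
Total word trigrams: 9 - 2 = 7

7


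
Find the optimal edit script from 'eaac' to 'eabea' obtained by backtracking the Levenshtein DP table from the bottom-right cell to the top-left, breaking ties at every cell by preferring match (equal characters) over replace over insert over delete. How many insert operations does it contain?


Edit distance = 3. Backtracking from cell (4, 5) with preference match > replace > insert > delete,
then listing the resulting alignment 'eaac' -> 'eabea' left to right:
  Step 1: keep 'e'
  Step 2: keep 'a'
  Step 3: insert 'b' [insertion #1]
  Step 4: replace a->e
  Step 5: replace c->a
Total insertions: 1

1


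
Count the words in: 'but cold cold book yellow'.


Counting words by splitting on spaces:
  Word 1: 'but'
  Word 2: 'cold'
  Word 3: 'cold'
  Word 4: 'book'
  Word 5: 'yellow'
Total words: 5

5


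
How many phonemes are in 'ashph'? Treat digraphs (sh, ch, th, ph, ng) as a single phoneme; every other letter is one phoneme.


Parsing 'ashph' greedily, digraphs first:
  'a' -> vowel phoneme (phonemes so far: 1)
  'sh' -> digraph (1 consonant phoneme) (phonemes so far: 2)
  'ph' -> digraph (1 consonant phoneme) (phonemes so far: 3)
Total phonemes: 3

3


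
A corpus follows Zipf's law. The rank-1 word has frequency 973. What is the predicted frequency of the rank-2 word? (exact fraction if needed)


Zipf's law: freq(rank) = f1 / rank
f1 = 973, rank = 2
freq = 973 / 2
GCD(973, 2) = 1
Simplified: 973/2

973/2


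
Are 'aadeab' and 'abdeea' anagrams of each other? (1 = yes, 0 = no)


Sort characters of 'aadeab': 'aaabde'
Sort characters of 'abdeea': 'aabdee'
Sorted forms differ -> they are NOT anagrams
Result: 0

0


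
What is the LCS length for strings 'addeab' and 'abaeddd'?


DP table for LCS of 'addeab' and 'abaeddd':
       a  b  a  e  d  d  d
    0  0  0  0  0  0  0  0
  a 0  1  1  1  1  1  1  1
  d 0  1  1  1  1  2  2  2
  d 0  1  1  1  1  2  3  3
  e 0  1  1  1  2  2  3  3
  a 0  1  1  2  2  2  3  3
  b 0  1  2  2  2  2  3  3
LCS: 'add'
LCS length = 3

3


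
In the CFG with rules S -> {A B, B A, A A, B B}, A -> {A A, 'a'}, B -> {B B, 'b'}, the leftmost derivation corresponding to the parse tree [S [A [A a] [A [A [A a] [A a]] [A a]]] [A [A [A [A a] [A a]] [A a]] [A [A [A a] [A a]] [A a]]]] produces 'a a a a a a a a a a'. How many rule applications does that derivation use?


Every bracketed nonterminal node [X ...] in the tree is produced by exactly one rule application.
Reading the tree off as a leftmost derivation:
  Step 1: S  =>  A A   (applied S -> A A)
  Step 2: A A  =>  A A A   (applied A -> A A)
  Step 3: A A A  =>  a A A   (applied A -> a)
  Step 4: a A A  =>  a A A A   (applied A -> A A)
  Step 5: a A A A  =>  a A A A A   (applied A -> A A)
  Step 6: a A A A A  =>  a a A A A   (applied A -> a)
  Step 7: a a A A A  =>  a a a A A   (applied A -> a)
  Step 8: a a a A A  =>  a a a a A   (applied A -> a)
  Step 9: a a a a A  =>  a a a a A A   (applied A -> A A)
  Step 10: a a a a A A  =>  a a a a A A A   (applied A -> A A)
  Step 11: a a a a A A A  =>  a a a a A A A A   (applied A -> A A)
  Step 12: a a a a A A A A  =>  a a a a a A A A   (applied A -> a)
  Step 13: a a a a a A A A  =>  a a a a a a A A   (applied A -> a)
  Step 14: a a a a a a A A  =>  a a a a a a a A   (applied A -> a)
  Step 15: a a a a a a a A  =>  a a a a a a a A A   (applied A -> A A)
  Step 16: a a a a a a a A A  =>  a a a a a a a A A A   (applied A -> A A)
  Step 17: a a a a a a a A A A  =>  a a a a a a a a A A   (applied A -> a)
  Step 18: a a a a a a a a A A  =>  a a a a a a a a a A   (applied A -> a)
  Step 19: a a a a a a a a a A  =>  a a a a a a a a a a   (applied A -> a)
Final yield: a a a a a a a a a a
Total rewrite steps: 19

19


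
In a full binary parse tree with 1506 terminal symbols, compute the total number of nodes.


Leaf nodes (terminals): 1506
Internal nodes = n - 1 = 1506 - 1 = 1505
Total = leaves + internal = 1506 + 1505 = 3011

3011


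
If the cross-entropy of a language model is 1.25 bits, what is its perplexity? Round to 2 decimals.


Perplexity formula: PP = 2^H
H = 1.25
PP = 2^1.25
Decompose: 2^1.25 = 2^1 * 2^0.25
2^1 = 2, 2^0.25 ~ 1.1892071
PP ~ 2 * 1.1892071 = 2.3784142
Rounded to 2 decimals: 2.38

2.38


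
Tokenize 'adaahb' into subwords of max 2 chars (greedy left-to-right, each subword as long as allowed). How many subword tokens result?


'adaahb' has 6 characters.
Chunking with max size 2:
  Chunk 1: 'ad' (positions 0-1)
  Chunk 2: 'aa' (positions 2-3)
  Chunk 3: 'hb' (positions 4-5)
Total chunks: ceil(6 / 2) = 3

3


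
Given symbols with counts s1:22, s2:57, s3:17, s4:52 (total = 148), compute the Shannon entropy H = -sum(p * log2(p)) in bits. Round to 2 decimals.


Computing entropy H = -sum(p_i * log2(p_i)):
  s1: p = 22/148 = 0.1486, -p*log2(p) = 0.4088
  s2: p = 57/148 = 0.3851, -p*log2(p) = 0.5302
  s3: p = 17/148 = 0.1149, -p*log2(p) = 0.3586
  s4: p = 52/148 = 0.3514, -p*log2(p) = 0.5302
H = sum of terms = 1.8278
Rounded to 2 decimals: 1.83

1.83


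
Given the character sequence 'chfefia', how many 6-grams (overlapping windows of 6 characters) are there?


String 'chfefia' has length L = 7.
Number of overlapping n-grams = L - n + 1
Substituting: 7 - 6 + 1 = 2

2


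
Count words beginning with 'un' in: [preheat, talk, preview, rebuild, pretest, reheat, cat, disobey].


Checking each word for prefix 'un':
  'preheat' -> no (count: 0)
  'talk' -> no (count: 0)
  'preview' -> no (count: 0)
  'rebuild' -> no (count: 0)
  'pretest' -> no (count: 0)
  'reheat' -> no (count: 0)
  'cat' -> no (count: 0)
  'disobey' -> no (count: 0)
Total with prefix 'un': 0

0


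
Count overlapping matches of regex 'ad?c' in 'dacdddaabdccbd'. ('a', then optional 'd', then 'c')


Pattern: ad?c means 'a', then optional 'd', then 'c'.
Scanning 'dacdddaabdccbd' position-by-position:
  Pos 0: window 'dac' -> no
  Pos 1: window 'acd' -> MATCH
  Pos 2: window 'cdd' -> no
  Pos 3: window 'ddd' -> no
  Pos 4: window 'dda' -> no
  Pos 5: window 'daa' -> no
  Pos 6: window 'aab' -> no
  Pos 7: window 'abd' -> no
  Pos 8: window 'bdc' -> no
  Pos 9: window 'dcc' -> no
  Pos 10: window 'ccb' -> no
  Pos 11: window 'cbd' -> no
  Pos 12: window 'bd' -> no
  Pos 13: window 'd' -> no
Total matches: 1

1


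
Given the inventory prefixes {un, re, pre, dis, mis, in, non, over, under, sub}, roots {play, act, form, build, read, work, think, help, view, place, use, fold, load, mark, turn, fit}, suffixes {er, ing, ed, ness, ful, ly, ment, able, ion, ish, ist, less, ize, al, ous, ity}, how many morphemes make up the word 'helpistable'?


Segmenting 'helpistable' against the inventory:
  'help' -> root (morpheme 1)
  'ist' -> suffix (morpheme 2)
  'able' -> suffix (morpheme 3)
Total morphemes: 3

3


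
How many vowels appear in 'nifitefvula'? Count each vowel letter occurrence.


Scanning each character of 'nifitefvula':
  Position 1: 'n' -> consonant (running count: 0)
  Position 2: 'i' -> vowel (running count: 1)
  Position 3: 'f' -> consonant (running count: 1)
  Position 4: 'i' -> vowel (running count: 2)
  Position 5: 't' -> consonant (running count: 2)
  Position 6: 'e' -> vowel (running count: 3)
  Position 7: 'f' -> consonant (running count: 3)
  Position 8: 'v' -> consonant (running count: 3)
  Position 9: 'u' -> vowel (running count: 4)
  Position 10: 'l' -> consonant (running count: 4)
  Position 11: 'a' -> vowel (running count: 5)
Total vowels: 5

5


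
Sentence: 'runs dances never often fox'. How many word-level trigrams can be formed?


Word trigrams from [5] words:
  Trigram 1: (runs dances never)
  Trigram 2: (dances never often)
  Trigram 3: (never often fox)
Total word trigrams: 5 - 2 = 3

3


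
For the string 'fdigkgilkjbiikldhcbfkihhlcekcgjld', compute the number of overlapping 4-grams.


String 'fdigkgilkjbiikldhcbfkihhlcekcgjld' has length L = 33.
Number of overlapping n-grams = L - n + 1
Substituting: 33 - 4 + 1 = 30

30


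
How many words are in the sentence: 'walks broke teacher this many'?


Counting words by splitting on spaces:
  Word 1: 'walks'
  Word 2: 'broke'
  Word 3: 'teacher'
  Word 4: 'this'
  Word 5: 'many'
Total words: 5

5


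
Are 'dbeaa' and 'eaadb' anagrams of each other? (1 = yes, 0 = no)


Sort characters of 'dbeaa': 'aabde'
Sort characters of 'eaadb': 'aabde'
Sorted forms match -> they ARE anagrams
Result: 1

1


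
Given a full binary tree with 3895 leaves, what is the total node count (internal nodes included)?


Leaf nodes (terminals): 3895
Internal nodes = n - 1 = 3895 - 1 = 3894
Total = leaves + internal = 3895 + 3894 = 7789

7789


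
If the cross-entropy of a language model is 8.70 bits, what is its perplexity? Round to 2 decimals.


Perplexity formula: PP = 2^H
H = 8.70
PP = 2^8.70
Decompose: 2^8.70 = 2^8 * 2^0.70
2^8 = 256, 2^0.70 ~ 1.6245048
PP ~ 256 * 1.6245048 = 415.8732288
Rounded to 2 decimals: 415.87

415.87


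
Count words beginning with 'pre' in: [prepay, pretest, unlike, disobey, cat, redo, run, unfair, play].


Checking each word for prefix 'pre':
  'prepay' -> YES, starts with 'pre' (count: 1)
  'pretest' -> YES, starts with 'pre' (count: 2)
  'unlike' -> no (count: 2)
  'disobey' -> no (count: 2)
  'cat' -> no (count: 2)
  'redo' -> no (count: 2)
  'run' -> no (count: 2)
  'unfair' -> no (count: 2)
  'play' -> no (count: 2)
Total with prefix 'pre': 2

2


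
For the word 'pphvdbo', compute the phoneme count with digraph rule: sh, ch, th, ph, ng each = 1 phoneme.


Parsing 'pphvdbo' greedily, digraphs first:
  'p' -> consonant phoneme (phonemes so far: 1)
  'ph' -> digraph (1 consonant phoneme) (phonemes so far: 2)
  'v' -> consonant phoneme (phonemes so far: 3)
  'd' -> consonant phoneme (phonemes so far: 4)
  'b' -> consonant phoneme (phonemes so far: 5)
  'o' -> vowel phoneme (phonemes so far: 6)
Total phonemes: 6

6


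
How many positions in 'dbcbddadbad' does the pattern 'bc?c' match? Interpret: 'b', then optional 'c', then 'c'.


Pattern: bc?c means 'b', then optional 'c', then 'c'.
Scanning 'dbcbddadbad' position-by-position:
  Pos 0: window 'dbc' -> no
  Pos 1: window 'bcb' -> MATCH
  Pos 2: window 'cbd' -> no
  Pos 3: window 'bdd' -> no
  Pos 4: window 'dda' -> no
  Pos 5: window 'dad' -> no
  Pos 6: window 'adb' -> no
  Pos 7: window 'dba' -> no
  Pos 8: window 'bad' -> no
  Pos 9: window 'ad' -> no
  Pos 10: window 'd' -> no
Total matches: 1

1


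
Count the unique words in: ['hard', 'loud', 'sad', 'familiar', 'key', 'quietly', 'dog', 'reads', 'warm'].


Listing all tokens and tracking unique types:
  Token 1: 'hard' -> NEW (unique so far: 1)
  Token 2: 'loud' -> NEW (unique so far: 2)
  Token 3: 'sad' -> NEW (unique so far: 3)
  Token 4: 'familiar' -> NEW (unique so far: 4)
  Token 5: 'key' -> NEW (unique so far: 5)
  Token 6: 'quietly' -> NEW (unique so far: 6)
  Token 7: 'dog' -> NEW (unique so far: 7)
  Token 8: 'reads' -> NEW (unique so far: 8)
  Token 9: 'warm' -> NEW (unique so far: 9)
Unique types: ('dog', 'familiar', 'hard', 'key', 'loud', 'quietly', 'reads', 'sad', 'warm')
Vocabulary size: 9

9


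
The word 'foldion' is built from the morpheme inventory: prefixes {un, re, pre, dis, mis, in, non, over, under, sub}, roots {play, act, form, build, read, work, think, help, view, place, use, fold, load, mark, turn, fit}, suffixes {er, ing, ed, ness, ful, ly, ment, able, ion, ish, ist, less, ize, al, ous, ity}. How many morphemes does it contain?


Segmenting 'foldion' against the inventory:
  'fold' -> root (morpheme 1)
  'ion' -> suffix (morpheme 2)
Total morphemes: 2

2


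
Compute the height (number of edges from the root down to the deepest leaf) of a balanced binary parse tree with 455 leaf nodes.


In a balanced binary tree with n leaves the deepest leaf is ceil(log2(n)) edges below the root.
log2(455) = 8.8297
ceil(8.8297) = 9
height (edges) = 9

9


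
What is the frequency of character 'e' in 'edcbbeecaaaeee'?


Scanning 'edcbbeecaaaeee' for 'e':
  Position 0: 'e' -> MATCH (count: 1)
  Position 5: 'e' -> MATCH (count: 2)
  Position 6: 'e' -> MATCH (count: 3)
  Position 11: 'e' -> MATCH (count: 4)
  Position 12: 'e' -> MATCH (count: 5)
  Position 13: 'e' -> MATCH (count: 6)
Total occurrences of 'e': 6

6


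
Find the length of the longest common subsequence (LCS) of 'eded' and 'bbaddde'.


DP table for LCS of 'eded' and 'bbaddde':
       b  b  a  d  d  d  e
    0  0  0  0  0  0  0  0
  e 0  0  0  0  0  0  0  1
  d 0  0  0  0  1  1  1  1
  e 0  0  0  0  1  1  1  2
  d 0  0  0  0  1  2  2  2
LCS: 'de'
LCS length = 2

2


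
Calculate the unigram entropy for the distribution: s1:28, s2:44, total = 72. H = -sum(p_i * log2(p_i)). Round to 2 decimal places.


Computing entropy H = -sum(p_i * log2(p_i)):
  s1: p = 28/72 = 0.3889, -p*log2(p) = 0.5299
  s2: p = 44/72 = 0.6111, -p*log2(p) = 0.4342
H = sum of terms = 0.9641
Rounded to 2 decimals: 0.96

0.96


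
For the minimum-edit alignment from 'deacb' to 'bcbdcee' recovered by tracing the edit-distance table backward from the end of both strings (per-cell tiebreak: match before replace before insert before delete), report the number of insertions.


Edit distance = 6. Backtracking from cell (5, 7) with preference match > replace > insert > delete,
then listing the resulting alignment 'deacb' -> 'bcbdcee' left to right:
  Step 1: insert 'b' [insertion #1]
  Step 2: replace d->c
  Step 3: replace e->b
  Step 4: replace a->d
  Step 5: keep 'c'
  Step 6: insert 'e' [insertion #2]
  Step 7: replace b->e
Total insertions: 2

2


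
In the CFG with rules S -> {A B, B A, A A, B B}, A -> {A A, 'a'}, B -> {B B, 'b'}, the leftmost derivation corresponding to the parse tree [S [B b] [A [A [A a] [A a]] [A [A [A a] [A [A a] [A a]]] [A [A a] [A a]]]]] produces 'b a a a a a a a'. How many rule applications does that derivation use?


Every bracketed nonterminal node [X ...] in the tree is produced by exactly one rule application.
Reading the tree off as a leftmost derivation:
  Step 1: S  =>  B A   (applied S -> B A)
  Step 2: B A  =>  b A   (applied B -> b)
  Step 3: b A  =>  b A A   (applied A -> A A)
  Step 4: b A A  =>  b A A A   (applied A -> A A)
  Step 5: b A A A  =>  b a A A   (applied A -> a)
  Step 6: b a A A  =>  b a a A   (applied A -> a)
  Step 7: b a a A  =>  b a a A A   (applied A -> A A)
  Step 8: b a a A A  =>  b a a A A A   (applied A -> A A)
  Step 9: b a a A A A  =>  b a a a A A   (applied A -> a)
  Step 10: b a a a A A  =>  b a a a A A A   (applied A -> A A)
  Step 11: b a a a A A A  =>  b a a a a A A   (applied A -> a)
  Step 12: b a a a a A A  =>  b a a a a a A   (applied A -> a)
  Step 13: b a a a a a A  =>  b a a a a a A A   (applied A -> A A)
  Step 14: b a a a a a A A  =>  b a a a a a a A   (applied A -> a)
  Step 15: b a a a a a a A  =>  b a a a a a a a   (applied A -> a)
Final yield: b a a a a a a a
Total rewrite steps: 15

15


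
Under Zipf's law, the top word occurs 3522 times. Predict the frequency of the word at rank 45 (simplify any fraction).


Zipf's law: freq(rank) = f1 / rank
f1 = 3522, rank = 45
freq = 3522 / 45
GCD(3522, 45) = 3
Simplified: 1174/15

1174/15


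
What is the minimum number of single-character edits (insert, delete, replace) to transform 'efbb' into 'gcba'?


Building DP table for s1='efbb' (len 4) and s2='gcba' (len 4):
       g  c  b  a
    0  1  2  3  4
  e 1  1  2  3  4
  f 2  2  2  3  4
  b 3  3  3  2  3
  b 4  4  4  3  3
Edit distance = dp[4][4] = 3

3


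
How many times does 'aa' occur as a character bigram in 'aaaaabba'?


Scanning 'aaaaabba' for bigram 'aa':
  Position 0: 'aa' -> MATCH
  Position 1: 'aa' -> MATCH
  Position 2: 'aa' -> MATCH
  Position 3: 'aa' -> MATCH
  Position 4: 'ab' -> no
  Position 5: 'bb' -> no
  Position 6: 'ba' -> no
Total matches: 4

4


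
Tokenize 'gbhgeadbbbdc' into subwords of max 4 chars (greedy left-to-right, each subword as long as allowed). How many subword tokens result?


'gbhgeadbbbdc' has 12 characters.
Chunking with max size 4:
  Chunk 1: 'gbhg' (positions 0-3)
  Chunk 2: 'eadb' (positions 4-7)
  Chunk 3: 'bbdc' (positions 8-11)
Total chunks: ceil(12 / 4) = 3

3


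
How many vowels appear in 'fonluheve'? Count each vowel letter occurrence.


Scanning each character of 'fonluheve':
  Position 1: 'f' -> consonant (running count: 0)
  Position 2: 'o' -> vowel (running count: 1)
  Position 3: 'n' -> consonant (running count: 1)
  Position 4: 'l' -> consonant (running count: 1)
  Position 5: 'u' -> vowel (running count: 2)
  Position 6: 'h' -> consonant (running count: 2)
  Position 7: 'e' -> vowel (running count: 3)
  Position 8: 'v' -> consonant (running count: 3)
  Position 9: 'e' -> vowel (running count: 4)
Total vowels: 4

4


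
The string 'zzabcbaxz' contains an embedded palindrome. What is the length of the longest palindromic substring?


Scanning 'zzabcbaxz' for palindromic substrings.
Substring at positions 2-6: 'abcba'.
Check: reverse('abcba') = 'abcba' -> palindrome confirmed.
Neighbouring characters ('z' / 'x') break symmetry, so it cannot extend further.
No longer palindromic substring exists; longest length = 5

5


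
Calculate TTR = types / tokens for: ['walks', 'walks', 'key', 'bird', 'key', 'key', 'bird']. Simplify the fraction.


Tokens: 7
Unique types: ('bird', 'key', 'walks') = 3
TTR = 3/7
Already in lowest terms.

3/7


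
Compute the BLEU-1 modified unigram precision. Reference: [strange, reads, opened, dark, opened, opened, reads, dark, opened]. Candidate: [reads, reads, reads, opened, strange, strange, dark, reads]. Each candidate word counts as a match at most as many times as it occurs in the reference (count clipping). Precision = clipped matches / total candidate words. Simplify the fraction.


Reference word counts: {'dark': 2, 'opened': 4, 'reads': 2, 'strange': 1}
Checking each candidate word (with clipping):
  'reads' -> in reference (ref count 2, used 1/2) -> match (matches: 1)
  'reads' -> in reference (ref count 2, used 2/2) -> match (matches: 2)
  'reads' -> ref count 2 already used up (2/2) -> clipped, no match (matches: 2)
  'opened' -> in reference (ref count 4, used 1/4) -> match (matches: 3)
  'strange' -> in reference (ref count 1, used 1/1) -> match (matches: 4)
  'strange' -> ref count 1 already used up (1/1) -> clipped, no match (matches: 4)
  'dark' -> in reference (ref count 2, used 1/2) -> match (matches: 5)
  'reads' -> ref count 2 already used up (2/2) -> clipped, no match (matches: 5)
Clipped matches: 5, Candidate length: 8
Precision = 5/8

5/8


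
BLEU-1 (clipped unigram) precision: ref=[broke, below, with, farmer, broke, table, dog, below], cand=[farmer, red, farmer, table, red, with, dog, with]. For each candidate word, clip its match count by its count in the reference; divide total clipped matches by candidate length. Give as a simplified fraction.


Reference word counts: {'below': 2, 'broke': 2, 'dog': 1, 'farmer': 1, 'table': 1, 'with': 1}
Checking each candidate word (with clipping):
  'farmer' -> in reference (ref count 1, used 1/1) -> match (matches: 1)
  'red' -> not in reference -> no match (matches: 1)
  'farmer' -> ref count 1 already used up (1/1) -> clipped, no match (matches: 1)
  'table' -> in reference (ref count 1, used 1/1) -> match (matches: 2)
  'red' -> not in reference -> no match (matches: 2)
  'with' -> in reference (ref count 1, used 1/1) -> match (matches: 3)
  'dog' -> in reference (ref count 1, used 1/1) -> match (matches: 4)
  'with' -> ref count 1 already used up (1/1) -> clipped, no match (matches: 4)
Clipped matches: 4, Candidate length: 8
Precision = 4/8 = 1/2

1/2


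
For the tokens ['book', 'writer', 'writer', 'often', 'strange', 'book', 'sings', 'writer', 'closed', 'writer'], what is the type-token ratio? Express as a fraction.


Tokens: 10
Unique types: ('book', 'closed', 'often', 'sings', 'strange', 'writer') = 6
TTR = 6/10
Simplify: divide both by 2 -> 3/5
TTR = 3/5

3/5


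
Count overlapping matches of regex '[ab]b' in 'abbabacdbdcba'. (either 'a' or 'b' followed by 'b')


Pattern: [ab]b means either 'a' or 'b' followed by 'b'.
Scanning 'abbabacdbdcba' position-by-position:
  Pos 0: window 'ab' -> MATCH
  Pos 1: window 'bb' -> MATCH
  Pos 2: window 'ba' -> no
  Pos 3: window 'ab' -> MATCH
  Pos 4: window 'ba' -> no
  Pos 5: window 'ac' -> no
  Pos 6: window 'cd' -> no
  Pos 7: window 'db' -> no
  Pos 8: window 'bd' -> no
  Pos 9: window 'dc' -> no
  Pos 10: window 'cb' -> no
  Pos 11: window 'ba' -> no
  Pos 12: window 'a' -> no
Total matches: 3

3


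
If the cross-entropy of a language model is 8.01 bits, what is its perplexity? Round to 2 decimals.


Perplexity formula: PP = 2^H
H = 8.01
PP = 2^8.01
Decompose: 2^8.01 = 2^8 * 2^0.01
2^8 = 256, 2^0.01 ~ 1.0069556
PP ~ 256 * 1.0069556 = 257.7806336
Rounded to 2 decimals: 257.78

257.78


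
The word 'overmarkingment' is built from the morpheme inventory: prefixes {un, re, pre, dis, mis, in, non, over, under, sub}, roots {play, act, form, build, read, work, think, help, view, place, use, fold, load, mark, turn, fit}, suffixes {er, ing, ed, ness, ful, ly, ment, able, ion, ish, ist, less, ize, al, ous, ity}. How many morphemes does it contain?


Segmenting 'overmarkingment' against the inventory:
  'over' -> prefix (morpheme 1)
  'mark' -> root (morpheme 2)
  'ing' -> suffix (morpheme 3)
  'ment' -> suffix (morpheme 4)
Total morphemes: 4

4


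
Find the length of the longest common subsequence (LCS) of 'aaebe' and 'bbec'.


DP table for LCS of 'aaebe' and 'bbec':
       b  b  e  c
    0  0  0  0  0
  a 0  0  0  0  0
  a 0  0  0  0  0
  e 0  0  0  1  1
  b 0  1  1  1  1
  e 0  1  1  2  2
LCS: 'be'
LCS length = 2

2


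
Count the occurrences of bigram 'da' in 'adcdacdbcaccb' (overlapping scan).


Scanning 'adcdacdbcaccb' for bigram 'da':
  Position 0: 'ad' -> no
  Position 1: 'dc' -> no
  Position 2: 'cd' -> no
  Position 3: 'da' -> MATCH
  Position 4: 'ac' -> no
  Position 5: 'cd' -> no
  Position 6: 'db' -> no
  Position 7: 'bc' -> no
  Position 8: 'ca' -> no
  Position 9: 'ac' -> no
  Position 10: 'cc' -> no
  Position 11: 'cb' -> no
Total matches: 1

1


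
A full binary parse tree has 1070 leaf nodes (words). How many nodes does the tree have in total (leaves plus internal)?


Leaf nodes (terminals): 1070
Internal nodes = n - 1 = 1070 - 1 = 1069
Total = leaves + internal = 1070 + 1069 = 2139

2139


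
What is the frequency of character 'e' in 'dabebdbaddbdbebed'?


Scanning 'dabebdbaddbdbebed' for 'e':
  Position 3: 'e' -> MATCH (count: 1)
  Position 13: 'e' -> MATCH (count: 2)
  Position 15: 'e' -> MATCH (count: 3)
Total occurrences of 'e': 3

3


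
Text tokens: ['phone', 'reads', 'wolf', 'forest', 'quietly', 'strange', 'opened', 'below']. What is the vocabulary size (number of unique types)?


Listing all tokens and tracking unique types:
  Token 1: 'phone' -> NEW (unique so far: 1)
  Token 2: 'reads' -> NEW (unique so far: 2)
  Token 3: 'wolf' -> NEW (unique so far: 3)
  Token 4: 'forest' -> NEW (unique so far: 4)
  Token 5: 'quietly' -> NEW (unique so far: 5)
  Token 6: 'strange' -> NEW (unique so far: 6)
  Token 7: 'opened' -> NEW (unique so far: 7)
  Token 8: 'below' -> NEW (unique so far: 8)
Unique types: ('below', 'forest', 'opened', 'phone', 'quietly', 'reads', 'strange', 'wolf')
Vocabulary size: 8

8


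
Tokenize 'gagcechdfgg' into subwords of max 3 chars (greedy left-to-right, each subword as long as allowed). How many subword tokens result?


'gagcechdfgg' has 11 characters.
Chunking with max size 3:
  Chunk 1: 'gag' (positions 0-2)
  Chunk 2: 'cec' (positions 3-5)
  Chunk 3: 'hdf' (positions 6-8)
  Chunk 4: 'gg' (positions 9-10)
Total chunks: ceil(11 / 3) = 4

4


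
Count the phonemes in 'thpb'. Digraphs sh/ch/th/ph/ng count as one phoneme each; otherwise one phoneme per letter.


Parsing 'thpb' greedily, digraphs first:
  'th' -> digraph (1 consonant phoneme) (phonemes so far: 1)
  'p' -> consonant phoneme (phonemes so far: 2)
  'b' -> consonant phoneme (phonemes so far: 3)
Total phonemes: 3

3


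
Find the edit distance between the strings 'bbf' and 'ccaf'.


Building DP table for s1='bbf' (len 3) and s2='ccaf' (len 4):
       c  c  a  f
    0  1  2  3  4
  b 1  1  2  3  4
  b 2  2  2  3  4
  f 3  3  3  3  3
Edit distance = dp[3][4] = 3

3


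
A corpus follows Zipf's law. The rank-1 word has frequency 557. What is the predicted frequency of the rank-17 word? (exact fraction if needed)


Zipf's law: freq(rank) = f1 / rank
f1 = 557, rank = 17
freq = 557 / 17
GCD(557, 17) = 1
Simplified: 557/17

557/17


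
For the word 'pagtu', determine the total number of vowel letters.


Scanning each character of 'pagtu':
  Position 1: 'p' -> consonant (running count: 0)
  Position 2: 'a' -> vowel (running count: 1)
  Position 3: 'g' -> consonant (running count: 1)
  Position 4: 't' -> consonant (running count: 1)
  Position 5: 'u' -> vowel (running count: 2)
Total vowels: 2

2


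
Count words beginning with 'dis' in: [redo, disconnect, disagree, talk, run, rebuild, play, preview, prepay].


Checking each word for prefix 'dis':
  'redo' -> no (count: 0)
  'disconnect' -> YES, starts with 'dis' (count: 1)
  'disagree' -> YES, starts with 'dis' (count: 2)
  'talk' -> no (count: 2)
  'run' -> no (count: 2)
  'rebuild' -> no (count: 2)
  'play' -> no (count: 2)
  'preview' -> no (count: 2)
  'prepay' -> no (count: 2)
Total with prefix 'dis': 2

2


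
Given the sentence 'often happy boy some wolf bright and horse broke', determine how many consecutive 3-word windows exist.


Word trigrams from [9] words:
  Trigram 1: (often happy boy)
  Trigram 2: (happy boy some)
  Trigram 3: (boy some wolf)
  Trigram 4: (some wolf bright)
  Trigram 5: (wolf bright and)
  Trigram 6: (bright and horse)
  Trigram 7: (and horse broke)
Total word trigrams: 9 - 2 = 7

7


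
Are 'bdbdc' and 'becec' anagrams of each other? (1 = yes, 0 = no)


Sort characters of 'bdbdc': 'bbcdd'
Sort characters of 'becec': 'bccee'
Sorted forms differ -> they are NOT anagrams
Result: 0

0


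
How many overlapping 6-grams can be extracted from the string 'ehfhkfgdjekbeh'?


String 'ehfhkfgdjekbeh' has length L = 14.
Number of overlapping n-grams = L - n + 1
Substituting: 14 - 6 + 1 = 9

9


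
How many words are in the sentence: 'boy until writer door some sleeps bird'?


Counting words by splitting on spaces:
  Word 1: 'boy'
  Word 2: 'until'
  Word 3: 'writer'
  Word 4: 'door'
  Word 5: 'some'
  Word 6: 'sleeps'
  Word 7: 'bird'
Total words: 7

7


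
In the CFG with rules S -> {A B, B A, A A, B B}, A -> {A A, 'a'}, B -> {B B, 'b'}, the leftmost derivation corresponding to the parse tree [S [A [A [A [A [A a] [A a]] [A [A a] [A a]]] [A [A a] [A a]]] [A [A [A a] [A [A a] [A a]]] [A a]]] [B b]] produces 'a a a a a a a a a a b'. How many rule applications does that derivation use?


Every bracketed nonterminal node [X ...] in the tree is produced by exactly one rule application.
Reading the tree off as a leftmost derivation:
  Step 1: S  =>  A B   (applied S -> A B)
  Step 2: A B  =>  A A B   (applied A -> A A)
  Step 3: A A B  =>  A A A B   (applied A -> A A)
  Step 4: A A A B  =>  A A A A B   (applied A -> A A)
  Step 5: A A A A B  =>  A A A A A B   (applied A -> A A)
  Step 6: A A A A A B  =>  a A A A A B   (applied A -> a)
  Step 7: a A A A A B  =>  a a A A A B   (applied A -> a)
  Step 8: a a A A A B  =>  a a A A A A B   (applied A -> A A)
  Step 9: a a A A A A B  =>  a a a A A A B   (applied A -> a)
  Step 10: a a a A A A B  =>  a a a a A A B   (applied A -> a)
  Step 11: a a a a A A B  =>  a a a a A A A B   (applied A -> A A)
  Step 12: a a a a A A A B  =>  a a a a a A A B   (applied A -> a)
  Step 13: a a a a a A A B  =>  a a a a a a A B   (applied A -> a)
  Step 14: a a a a a a A B  =>  a a a a a a A A B   (applied A -> A A)
  Step 15: a a a a a a A A B  =>  a a a a a a A A A B   (applied A -> A A)
  Step 16: a a a a a a A A A B  =>  a a a a a a a A A B   (applied A -> a)
  Step 17: a a a a a a a A A B  =>  a a a a a a a A A A B   (applied A -> A A)
  Step 18: a a a a a a a A A A B  =>  a a a a a a a a A A B   (applied A -> a)
  Step 19: a a a a a a a a A A B  =>  a a a a a a a a a A B   (applied A -> a)
  Step 20: a a a a a a a a a A B  =>  a a a a a a a a a a B   (applied A -> a)
  Step 21: a a a a a a a a a a B  =>  a a a a a a a a a a b   (applied B -> b)
Final yield: a a a a a a a a a a b
Total rewrite steps: 21

21


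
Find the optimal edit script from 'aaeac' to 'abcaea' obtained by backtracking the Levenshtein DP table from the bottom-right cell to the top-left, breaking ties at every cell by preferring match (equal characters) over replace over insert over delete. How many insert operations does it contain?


Edit distance = 3. Backtracking from cell (5, 6) with preference match > replace > insert > delete,
then listing the resulting alignment 'aaeac' -> 'abcaea' left to right:
  Step 1: keep 'a'
  Step 2: insert 'b' [insertion #1]
  Step 3: insert 'c' [insertion #2]
  Step 4: keep 'a'
  Step 5: keep 'e'
  Step 6: keep 'a'
  Step 7: delete 'c'
Total insertions: 2

2


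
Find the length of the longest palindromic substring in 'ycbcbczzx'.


Scanning 'ycbcbczzx' for palindromic substrings.
Substring at positions 1-5: 'cbcbc'.
Check: reverse('cbcbc') = 'cbcbc' -> palindrome confirmed.
Neighbouring characters ('y' / 'z') break symmetry, so it cannot extend further.
No longer palindromic substring exists; longest length = 5

5


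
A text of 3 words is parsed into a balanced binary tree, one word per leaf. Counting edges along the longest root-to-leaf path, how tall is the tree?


In a balanced binary tree with n leaves the deepest leaf is ceil(log2(n)) edges below the root.
log2(3) = 1.5850
ceil(1.5850) = 2
height (edges) = 2

2


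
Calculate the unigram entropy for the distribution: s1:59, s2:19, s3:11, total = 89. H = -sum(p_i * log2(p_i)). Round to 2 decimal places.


Computing entropy H = -sum(p_i * log2(p_i)):
  s1: p = 59/89 = 0.6629, -p*log2(p) = 0.3932
  s2: p = 19/89 = 0.2135, -p*log2(p) = 0.4756
  s3: p = 11/89 = 0.1236, -p*log2(p) = 0.3728
H = sum of terms = 1.2416
Rounded to 2 decimals: 1.24

1.24


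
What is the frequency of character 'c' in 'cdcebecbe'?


Scanning 'cdcebecbe' for 'c':
  Position 0: 'c' -> MATCH (count: 1)
  Position 2: 'c' -> MATCH (count: 2)
  Position 6: 'c' -> MATCH (count: 3)
Total occurrences of 'c': 3

3


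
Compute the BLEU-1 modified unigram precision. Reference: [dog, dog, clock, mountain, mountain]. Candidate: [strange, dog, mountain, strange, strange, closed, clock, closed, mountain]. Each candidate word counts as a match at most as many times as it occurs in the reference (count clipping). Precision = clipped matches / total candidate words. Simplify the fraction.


Reference word counts: {'clock': 1, 'dog': 2, 'mountain': 2}
Checking each candidate word (with clipping):
  'strange' -> not in reference -> no match (matches: 0)
  'dog' -> in reference (ref count 2, used 1/2) -> match (matches: 1)
  'mountain' -> in reference (ref count 2, used 1/2) -> match (matches: 2)
  'strange' -> not in reference -> no match (matches: 2)
  'strange' -> not in reference -> no match (matches: 2)
  'closed' -> not in reference -> no match (matches: 2)
  'clock' -> in reference (ref count 1, used 1/1) -> match (matches: 3)
  'closed' -> not in reference -> no match (matches: 3)
  'mountain' -> in reference (ref count 2, used 2/2) -> match (matches: 4)
Clipped matches: 4, Candidate length: 9
Precision = 4/9

4/9


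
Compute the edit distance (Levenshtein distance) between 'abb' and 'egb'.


Building DP table for s1='abb' (len 3) and s2='egb' (len 3):
       e  g  b
    0  1  2  3
  a 1  1  2  3
  b 2  2  2  2
  b 3  3  3  2
Edit distance = dp[3][3] = 2

2


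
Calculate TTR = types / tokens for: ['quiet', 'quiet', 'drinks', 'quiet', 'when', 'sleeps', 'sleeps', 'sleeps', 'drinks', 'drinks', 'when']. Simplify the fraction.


Tokens: 11
Unique types: ('drinks', 'quiet', 'sleeps', 'when') = 4
TTR = 4/11
Already in lowest terms.

4/11


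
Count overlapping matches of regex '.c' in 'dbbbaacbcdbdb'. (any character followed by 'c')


Pattern: .c means any character followed by 'c'.
Scanning 'dbbbaacbcdbdb' position-by-position:
  Pos 0: window 'db' -> no
  Pos 1: window 'bb' -> no
  Pos 2: window 'bb' -> no
  Pos 3: window 'ba' -> no
  Pos 4: window 'aa' -> no
  Pos 5: window 'ac' -> MATCH
  Pos 6: window 'cb' -> no
  Pos 7: window 'bc' -> MATCH
  Pos 8: window 'cd' -> no
  Pos 9: window 'db' -> no
  Pos 10: window 'bd' -> no
  Pos 11: window 'db' -> no
  Pos 12: window 'b' -> no
Total matches: 2

2


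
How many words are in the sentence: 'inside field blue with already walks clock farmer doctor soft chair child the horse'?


Counting words by splitting on spaces:
  Word 1: 'inside'
  Word 2: 'field'
  Word 3: 'blue'
  Word 4: 'with'
  Word 5: 'already'
  Word 6: 'walks'
  Word 7: 'clock'
  Word 8: 'farmer'
  Word 9: 'doctor'
  Word 10: 'soft'
  Word 11: 'chair'
  Word 12: 'child'
  Word 13: 'the'
  Word 14: 'horse'
Total words: 14

14


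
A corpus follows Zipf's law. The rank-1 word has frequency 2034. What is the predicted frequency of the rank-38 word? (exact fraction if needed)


Zipf's law: freq(rank) = f1 / rank
f1 = 2034, rank = 38
freq = 2034 / 38
GCD(2034, 38) = 2
Simplified: 1017/19

1017/19


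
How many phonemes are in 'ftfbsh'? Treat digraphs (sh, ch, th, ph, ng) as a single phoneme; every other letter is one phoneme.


Parsing 'ftfbsh' greedily, digraphs first:
  'f' -> consonant phoneme (phonemes so far: 1)
  't' -> consonant phoneme (phonemes so far: 2)
  'f' -> consonant phoneme (phonemes so far: 3)
  'b' -> consonant phoneme (phonemes so far: 4)
  'sh' -> digraph (1 consonant phoneme) (phonemes so far: 5)
Total phonemes: 5

5


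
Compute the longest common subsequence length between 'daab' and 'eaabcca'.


DP table for LCS of 'daab' and 'eaabcca':
       e  a  a  b  c  c  a
    0  0  0  0  0  0  0  0
  d 0  0  0  0  0  0  0  0
  a 0  0  1  1  1  1  1  1
  a 0  0  1  2  2  2  2  2
  b 0  0  1  2  3  3  3  3
LCS: 'aab'
LCS length = 3

3


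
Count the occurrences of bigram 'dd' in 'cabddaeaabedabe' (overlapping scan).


Scanning 'cabddaeaabedabe' for bigram 'dd':
  Position 0: 'ca' -> no
  Position 1: 'ab' -> no
  Position 2: 'bd' -> no
  Position 3: 'dd' -> MATCH
  Position 4: 'da' -> no
  Position 5: 'ae' -> no
  Position 6: 'ea' -> no
  Position 7: 'aa' -> no
  Position 8: 'ab' -> no
  Position 9: 'be' -> no
  Position 10: 'ed' -> no
  Position 11: 'da' -> no
  Position 12: 'ab' -> no
  Position 13: 'be' -> no
Total matches: 1

1


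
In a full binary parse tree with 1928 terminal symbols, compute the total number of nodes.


Leaf nodes (terminals): 1928
Internal nodes = n - 1 = 1928 - 1 = 1927
Total = leaves + internal = 1928 + 1927 = 3855

3855


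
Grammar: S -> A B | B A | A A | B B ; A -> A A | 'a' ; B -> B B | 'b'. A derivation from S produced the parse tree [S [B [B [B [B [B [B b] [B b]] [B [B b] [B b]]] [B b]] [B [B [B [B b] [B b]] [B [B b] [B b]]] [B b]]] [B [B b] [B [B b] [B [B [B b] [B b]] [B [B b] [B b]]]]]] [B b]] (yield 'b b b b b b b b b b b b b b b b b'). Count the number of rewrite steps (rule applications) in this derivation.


Every bracketed nonterminal node [X ...] in the tree is produced by exactly one rule application.
Reading the tree off as a leftmost derivation:
  Step 1: S  =>  B B   (applied S -> B B)
  Step 2: B B  =>  B B B   (applied B -> B B)
  Step 3: B B B  =>  B B B B   (applied B -> B B)
  Step 4: B B B B  =>  B B B B B   (applied B -> B B)
  Step 5: B B B B B  =>  B B B B B B   (applied B -> B B)
  Step 6: B B B B B B  =>  B B B B B B B   (applied B -> B B)
  Step 7: B B B B B B B  =>  b B B B B B B   (applied B -> b)
  Step 8: b B B B B B B  =>  b b B B B B B   (applied B -> b)
  Step 9: b b B B B B B  =>  b b B B B B B B   (applied B -> B B)
  Step 10: b b B B B B B B  =>  b b b B B B B B   (applied B -> b)
  Step 11: b b b B B B B B  =>  b b b b B B B B   (applied B -> b)
  Step 12: b b b b B B B B  =>  b b b b b B B B   (applied B -> b)
  Step 13: b b b b b B B B  =>  b b b b b B B B B   (applied B -> B B)
  Step 14: b b b b b B B B B  =>  b b b b b B B B B B   (applied B -> B B)
  Step 15: b b b b b B B B B B  =>  b b b b b B B B B B B   (applied B -> B B)
  Step 16: b b b b b B B B B B B  =>  b b b b b b B B B B B   (applied B -> b)
  Step 17: b b b b b b B B B B B  =>  b b b b b b b B B B B   (applied B -> b)
  Step 18: b b b b b b b B B B B  =>  b b b b b b b B B B B B   (applied B -> B B)
  Step 19: b b b b b b b B B B B B  =>  b b b b b b b b B B B B   (applied B -> b)
  Step 20: b b b b b b b b B B B B  =>  b b b b b b b b b B B B   (applied B -> b)
  Step 21: b b b b b b b b b B B B  =>  b b b b b b b b b b B B   (applied B -> b)
  Step 22: b b b b b b b b b b B B  =>  b b b b b b b b b b B B B   (applied B -> B B)
  Step 23: b b b b b b b b b b B B B  =>  b b b b b b b b b b b B B   (applied B -> b)
  Step 24: b b b b b b b b b b b B B  =>  b b b b b b b b b b b B B B   (applied B -> B B)
  Step 25: b b b b b b b b b b b B B B  =>  b b b b b b b b b b b b B B   (applied B -> b)
  Step 26: b b b b b b b b b b b b B B  =>  b b b b b b b b b b b b B B B   (applied B -> B B)
  Step 27: b b b b b b b b b b b b B B B  =>  b b b b b b b b b b b b B B B B   (applied B -> B B)
  Step 28: b b b b b b b b b b b b B B B B  =>  b b b b b b b b b b b b b B B B   (applied B -> b)
  Step 29: b b b b b b b b b b b b b B B B  =>  b b b b b b b b b b b b b b B B   (applied B -> b)
  Step 30: b b b b b b b b b b b b b b B B  =>  b b b b b b b b b b b b b b B B B   (applied B -> B B)
  Step 31: b b b b b b b b b b b b b b B B B  =>  b b b b b b b b b b b b b b b B B   (applied B -> b)
  Step 32: b b b b b b b b b b b b b b b B B  =>  b b b b b b b b b b b b b b b b B   (applied B -> b)
  Step 33: b b b b b b b b b b b b b b b b B  =>  b b b b b b b b b b b b b b b b b   (applied B -> b)
Final yield: b b b b b b b b b b b b b b b b b
Total rewrite steps: 33

33


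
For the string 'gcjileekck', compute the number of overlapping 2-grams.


String 'gcjileekck' has length L = 10.
Number of overlapping n-grams = L - n + 1
Substituting: 10 - 2 + 1 = 9

9


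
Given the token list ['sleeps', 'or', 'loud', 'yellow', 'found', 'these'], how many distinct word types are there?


Listing all tokens and tracking unique types:
  Token 1: 'sleeps' -> NEW (unique so far: 1)
  Token 2: 'or' -> NEW (unique so far: 2)
  Token 3: 'loud' -> NEW (unique so far: 3)
  Token 4: 'yellow' -> NEW (unique so far: 4)
  Token 5: 'found' -> NEW (unique so far: 5)
  Token 6: 'these' -> NEW (unique so far: 6)
Unique types: ('found', 'loud', 'or', 'sleeps', 'these', 'yellow')
Vocabulary size: 6

6


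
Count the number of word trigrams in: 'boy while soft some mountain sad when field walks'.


Word trigrams from [9] words:
  Trigram 1: (boy while soft)
  Trigram 2: (while soft some)
  Trigram 3: (soft some mountain)
  Trigram 4: (some mountain sad)
  Trigram 5: (mountain sad when)
  Trigram 6: (sad when field)
  Trigram 7: (when field walks)
Total word trigrams: 9 - 2 = 7

7


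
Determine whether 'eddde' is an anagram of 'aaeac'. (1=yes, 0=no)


Sort characters of 'eddde': 'dddee'
Sort characters of 'aaeac': 'aaace'
Sorted forms differ -> they are NOT anagrams
Result: 0

0
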